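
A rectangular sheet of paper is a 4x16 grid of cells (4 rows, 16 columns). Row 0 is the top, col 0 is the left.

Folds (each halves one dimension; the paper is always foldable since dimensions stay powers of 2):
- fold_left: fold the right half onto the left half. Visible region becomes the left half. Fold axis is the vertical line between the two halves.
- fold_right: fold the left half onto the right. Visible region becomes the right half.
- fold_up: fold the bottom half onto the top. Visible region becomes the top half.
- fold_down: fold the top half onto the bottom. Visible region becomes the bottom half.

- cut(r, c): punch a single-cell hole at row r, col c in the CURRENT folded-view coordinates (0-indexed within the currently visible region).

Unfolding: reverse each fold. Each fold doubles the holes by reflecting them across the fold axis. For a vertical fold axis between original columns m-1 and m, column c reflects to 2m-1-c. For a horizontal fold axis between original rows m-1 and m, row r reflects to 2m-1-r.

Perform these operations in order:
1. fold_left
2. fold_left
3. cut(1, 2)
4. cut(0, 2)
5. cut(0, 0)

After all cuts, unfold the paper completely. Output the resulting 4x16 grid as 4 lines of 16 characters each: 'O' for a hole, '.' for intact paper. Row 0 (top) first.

Op 1 fold_left: fold axis v@8; visible region now rows[0,4) x cols[0,8) = 4x8
Op 2 fold_left: fold axis v@4; visible region now rows[0,4) x cols[0,4) = 4x4
Op 3 cut(1, 2): punch at orig (1,2); cuts so far [(1, 2)]; region rows[0,4) x cols[0,4) = 4x4
Op 4 cut(0, 2): punch at orig (0,2); cuts so far [(0, 2), (1, 2)]; region rows[0,4) x cols[0,4) = 4x4
Op 5 cut(0, 0): punch at orig (0,0); cuts so far [(0, 0), (0, 2), (1, 2)]; region rows[0,4) x cols[0,4) = 4x4
Unfold 1 (reflect across v@4): 6 holes -> [(0, 0), (0, 2), (0, 5), (0, 7), (1, 2), (1, 5)]
Unfold 2 (reflect across v@8): 12 holes -> [(0, 0), (0, 2), (0, 5), (0, 7), (0, 8), (0, 10), (0, 13), (0, 15), (1, 2), (1, 5), (1, 10), (1, 13)]

Answer: O.O..O.OO.O..O.O
..O..O....O..O..
................
................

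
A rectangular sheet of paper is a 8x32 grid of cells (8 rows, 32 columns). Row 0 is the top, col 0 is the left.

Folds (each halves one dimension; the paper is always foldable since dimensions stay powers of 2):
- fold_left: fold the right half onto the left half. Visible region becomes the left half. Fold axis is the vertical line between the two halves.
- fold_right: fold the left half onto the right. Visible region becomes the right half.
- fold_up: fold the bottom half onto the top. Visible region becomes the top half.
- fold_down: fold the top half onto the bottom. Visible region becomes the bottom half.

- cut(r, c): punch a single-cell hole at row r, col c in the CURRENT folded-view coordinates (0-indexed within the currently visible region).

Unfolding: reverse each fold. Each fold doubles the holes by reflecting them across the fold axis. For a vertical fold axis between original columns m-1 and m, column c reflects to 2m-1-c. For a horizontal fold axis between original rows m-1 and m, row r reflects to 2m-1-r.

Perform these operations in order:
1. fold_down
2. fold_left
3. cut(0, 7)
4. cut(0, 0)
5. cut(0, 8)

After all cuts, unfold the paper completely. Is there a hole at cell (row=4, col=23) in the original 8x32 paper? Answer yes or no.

Answer: yes

Derivation:
Op 1 fold_down: fold axis h@4; visible region now rows[4,8) x cols[0,32) = 4x32
Op 2 fold_left: fold axis v@16; visible region now rows[4,8) x cols[0,16) = 4x16
Op 3 cut(0, 7): punch at orig (4,7); cuts so far [(4, 7)]; region rows[4,8) x cols[0,16) = 4x16
Op 4 cut(0, 0): punch at orig (4,0); cuts so far [(4, 0), (4, 7)]; region rows[4,8) x cols[0,16) = 4x16
Op 5 cut(0, 8): punch at orig (4,8); cuts so far [(4, 0), (4, 7), (4, 8)]; region rows[4,8) x cols[0,16) = 4x16
Unfold 1 (reflect across v@16): 6 holes -> [(4, 0), (4, 7), (4, 8), (4, 23), (4, 24), (4, 31)]
Unfold 2 (reflect across h@4): 12 holes -> [(3, 0), (3, 7), (3, 8), (3, 23), (3, 24), (3, 31), (4, 0), (4, 7), (4, 8), (4, 23), (4, 24), (4, 31)]
Holes: [(3, 0), (3, 7), (3, 8), (3, 23), (3, 24), (3, 31), (4, 0), (4, 7), (4, 8), (4, 23), (4, 24), (4, 31)]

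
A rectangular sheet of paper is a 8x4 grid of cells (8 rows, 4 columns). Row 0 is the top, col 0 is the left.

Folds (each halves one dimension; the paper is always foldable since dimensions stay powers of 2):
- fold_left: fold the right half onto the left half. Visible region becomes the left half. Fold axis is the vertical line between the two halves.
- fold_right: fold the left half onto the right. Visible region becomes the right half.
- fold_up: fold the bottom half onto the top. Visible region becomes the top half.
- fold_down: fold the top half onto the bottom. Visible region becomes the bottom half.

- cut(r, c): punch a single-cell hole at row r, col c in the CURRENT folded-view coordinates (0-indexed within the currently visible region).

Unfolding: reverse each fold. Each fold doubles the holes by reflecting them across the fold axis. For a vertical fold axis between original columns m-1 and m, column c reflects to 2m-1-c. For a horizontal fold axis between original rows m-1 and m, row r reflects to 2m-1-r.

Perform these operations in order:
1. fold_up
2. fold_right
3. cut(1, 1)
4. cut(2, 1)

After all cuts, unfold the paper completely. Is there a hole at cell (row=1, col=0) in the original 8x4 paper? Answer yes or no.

Answer: yes

Derivation:
Op 1 fold_up: fold axis h@4; visible region now rows[0,4) x cols[0,4) = 4x4
Op 2 fold_right: fold axis v@2; visible region now rows[0,4) x cols[2,4) = 4x2
Op 3 cut(1, 1): punch at orig (1,3); cuts so far [(1, 3)]; region rows[0,4) x cols[2,4) = 4x2
Op 4 cut(2, 1): punch at orig (2,3); cuts so far [(1, 3), (2, 3)]; region rows[0,4) x cols[2,4) = 4x2
Unfold 1 (reflect across v@2): 4 holes -> [(1, 0), (1, 3), (2, 0), (2, 3)]
Unfold 2 (reflect across h@4): 8 holes -> [(1, 0), (1, 3), (2, 0), (2, 3), (5, 0), (5, 3), (6, 0), (6, 3)]
Holes: [(1, 0), (1, 3), (2, 0), (2, 3), (5, 0), (5, 3), (6, 0), (6, 3)]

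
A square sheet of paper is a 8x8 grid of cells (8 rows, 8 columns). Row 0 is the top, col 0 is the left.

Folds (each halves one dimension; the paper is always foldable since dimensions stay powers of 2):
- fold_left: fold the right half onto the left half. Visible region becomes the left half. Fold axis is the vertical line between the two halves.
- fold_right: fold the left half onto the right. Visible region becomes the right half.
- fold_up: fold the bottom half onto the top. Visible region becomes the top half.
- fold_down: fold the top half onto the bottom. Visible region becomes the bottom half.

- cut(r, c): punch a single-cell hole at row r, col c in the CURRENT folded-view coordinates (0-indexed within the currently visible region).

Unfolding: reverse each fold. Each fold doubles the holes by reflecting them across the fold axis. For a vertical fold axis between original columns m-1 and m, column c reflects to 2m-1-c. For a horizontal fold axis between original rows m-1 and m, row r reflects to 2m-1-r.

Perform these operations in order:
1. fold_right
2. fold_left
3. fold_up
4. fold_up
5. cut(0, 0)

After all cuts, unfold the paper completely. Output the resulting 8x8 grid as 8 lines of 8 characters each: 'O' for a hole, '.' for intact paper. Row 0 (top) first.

Answer: O..OO..O
........
........
O..OO..O
O..OO..O
........
........
O..OO..O

Derivation:
Op 1 fold_right: fold axis v@4; visible region now rows[0,8) x cols[4,8) = 8x4
Op 2 fold_left: fold axis v@6; visible region now rows[0,8) x cols[4,6) = 8x2
Op 3 fold_up: fold axis h@4; visible region now rows[0,4) x cols[4,6) = 4x2
Op 4 fold_up: fold axis h@2; visible region now rows[0,2) x cols[4,6) = 2x2
Op 5 cut(0, 0): punch at orig (0,4); cuts so far [(0, 4)]; region rows[0,2) x cols[4,6) = 2x2
Unfold 1 (reflect across h@2): 2 holes -> [(0, 4), (3, 4)]
Unfold 2 (reflect across h@4): 4 holes -> [(0, 4), (3, 4), (4, 4), (7, 4)]
Unfold 3 (reflect across v@6): 8 holes -> [(0, 4), (0, 7), (3, 4), (3, 7), (4, 4), (4, 7), (7, 4), (7, 7)]
Unfold 4 (reflect across v@4): 16 holes -> [(0, 0), (0, 3), (0, 4), (0, 7), (3, 0), (3, 3), (3, 4), (3, 7), (4, 0), (4, 3), (4, 4), (4, 7), (7, 0), (7, 3), (7, 4), (7, 7)]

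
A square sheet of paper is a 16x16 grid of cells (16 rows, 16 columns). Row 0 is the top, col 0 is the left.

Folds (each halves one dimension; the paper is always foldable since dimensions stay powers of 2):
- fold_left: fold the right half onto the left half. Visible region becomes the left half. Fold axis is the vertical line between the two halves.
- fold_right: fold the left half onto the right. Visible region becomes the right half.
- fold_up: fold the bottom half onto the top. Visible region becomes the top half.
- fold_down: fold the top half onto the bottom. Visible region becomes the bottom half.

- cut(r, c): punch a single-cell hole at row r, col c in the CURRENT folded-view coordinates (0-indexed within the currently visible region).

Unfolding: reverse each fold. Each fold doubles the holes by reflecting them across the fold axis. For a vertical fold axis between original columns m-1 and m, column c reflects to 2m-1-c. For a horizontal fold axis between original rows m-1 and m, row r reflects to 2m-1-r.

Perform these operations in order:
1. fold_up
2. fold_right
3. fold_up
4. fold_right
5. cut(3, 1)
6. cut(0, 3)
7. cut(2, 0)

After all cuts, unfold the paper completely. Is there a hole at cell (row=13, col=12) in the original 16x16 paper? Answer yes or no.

Answer: yes

Derivation:
Op 1 fold_up: fold axis h@8; visible region now rows[0,8) x cols[0,16) = 8x16
Op 2 fold_right: fold axis v@8; visible region now rows[0,8) x cols[8,16) = 8x8
Op 3 fold_up: fold axis h@4; visible region now rows[0,4) x cols[8,16) = 4x8
Op 4 fold_right: fold axis v@12; visible region now rows[0,4) x cols[12,16) = 4x4
Op 5 cut(3, 1): punch at orig (3,13); cuts so far [(3, 13)]; region rows[0,4) x cols[12,16) = 4x4
Op 6 cut(0, 3): punch at orig (0,15); cuts so far [(0, 15), (3, 13)]; region rows[0,4) x cols[12,16) = 4x4
Op 7 cut(2, 0): punch at orig (2,12); cuts so far [(0, 15), (2, 12), (3, 13)]; region rows[0,4) x cols[12,16) = 4x4
Unfold 1 (reflect across v@12): 6 holes -> [(0, 8), (0, 15), (2, 11), (2, 12), (3, 10), (3, 13)]
Unfold 2 (reflect across h@4): 12 holes -> [(0, 8), (0, 15), (2, 11), (2, 12), (3, 10), (3, 13), (4, 10), (4, 13), (5, 11), (5, 12), (7, 8), (7, 15)]
Unfold 3 (reflect across v@8): 24 holes -> [(0, 0), (0, 7), (0, 8), (0, 15), (2, 3), (2, 4), (2, 11), (2, 12), (3, 2), (3, 5), (3, 10), (3, 13), (4, 2), (4, 5), (4, 10), (4, 13), (5, 3), (5, 4), (5, 11), (5, 12), (7, 0), (7, 7), (7, 8), (7, 15)]
Unfold 4 (reflect across h@8): 48 holes -> [(0, 0), (0, 7), (0, 8), (0, 15), (2, 3), (2, 4), (2, 11), (2, 12), (3, 2), (3, 5), (3, 10), (3, 13), (4, 2), (4, 5), (4, 10), (4, 13), (5, 3), (5, 4), (5, 11), (5, 12), (7, 0), (7, 7), (7, 8), (7, 15), (8, 0), (8, 7), (8, 8), (8, 15), (10, 3), (10, 4), (10, 11), (10, 12), (11, 2), (11, 5), (11, 10), (11, 13), (12, 2), (12, 5), (12, 10), (12, 13), (13, 3), (13, 4), (13, 11), (13, 12), (15, 0), (15, 7), (15, 8), (15, 15)]
Holes: [(0, 0), (0, 7), (0, 8), (0, 15), (2, 3), (2, 4), (2, 11), (2, 12), (3, 2), (3, 5), (3, 10), (3, 13), (4, 2), (4, 5), (4, 10), (4, 13), (5, 3), (5, 4), (5, 11), (5, 12), (7, 0), (7, 7), (7, 8), (7, 15), (8, 0), (8, 7), (8, 8), (8, 15), (10, 3), (10, 4), (10, 11), (10, 12), (11, 2), (11, 5), (11, 10), (11, 13), (12, 2), (12, 5), (12, 10), (12, 13), (13, 3), (13, 4), (13, 11), (13, 12), (15, 0), (15, 7), (15, 8), (15, 15)]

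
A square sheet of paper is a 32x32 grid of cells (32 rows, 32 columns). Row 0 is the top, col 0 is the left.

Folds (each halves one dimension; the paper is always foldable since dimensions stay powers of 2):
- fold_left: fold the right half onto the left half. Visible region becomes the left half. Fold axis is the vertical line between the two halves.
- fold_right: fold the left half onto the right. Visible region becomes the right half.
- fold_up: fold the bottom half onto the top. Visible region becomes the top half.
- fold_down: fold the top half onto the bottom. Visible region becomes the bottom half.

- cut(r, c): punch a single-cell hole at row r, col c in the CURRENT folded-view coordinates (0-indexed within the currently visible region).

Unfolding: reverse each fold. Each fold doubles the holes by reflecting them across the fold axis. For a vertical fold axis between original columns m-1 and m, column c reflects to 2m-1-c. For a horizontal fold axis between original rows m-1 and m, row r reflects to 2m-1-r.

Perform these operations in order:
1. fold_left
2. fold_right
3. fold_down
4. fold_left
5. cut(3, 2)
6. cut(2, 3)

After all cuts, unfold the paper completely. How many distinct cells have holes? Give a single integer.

Op 1 fold_left: fold axis v@16; visible region now rows[0,32) x cols[0,16) = 32x16
Op 2 fold_right: fold axis v@8; visible region now rows[0,32) x cols[8,16) = 32x8
Op 3 fold_down: fold axis h@16; visible region now rows[16,32) x cols[8,16) = 16x8
Op 4 fold_left: fold axis v@12; visible region now rows[16,32) x cols[8,12) = 16x4
Op 5 cut(3, 2): punch at orig (19,10); cuts so far [(19, 10)]; region rows[16,32) x cols[8,12) = 16x4
Op 6 cut(2, 3): punch at orig (18,11); cuts so far [(18, 11), (19, 10)]; region rows[16,32) x cols[8,12) = 16x4
Unfold 1 (reflect across v@12): 4 holes -> [(18, 11), (18, 12), (19, 10), (19, 13)]
Unfold 2 (reflect across h@16): 8 holes -> [(12, 10), (12, 13), (13, 11), (13, 12), (18, 11), (18, 12), (19, 10), (19, 13)]
Unfold 3 (reflect across v@8): 16 holes -> [(12, 2), (12, 5), (12, 10), (12, 13), (13, 3), (13, 4), (13, 11), (13, 12), (18, 3), (18, 4), (18, 11), (18, 12), (19, 2), (19, 5), (19, 10), (19, 13)]
Unfold 4 (reflect across v@16): 32 holes -> [(12, 2), (12, 5), (12, 10), (12, 13), (12, 18), (12, 21), (12, 26), (12, 29), (13, 3), (13, 4), (13, 11), (13, 12), (13, 19), (13, 20), (13, 27), (13, 28), (18, 3), (18, 4), (18, 11), (18, 12), (18, 19), (18, 20), (18, 27), (18, 28), (19, 2), (19, 5), (19, 10), (19, 13), (19, 18), (19, 21), (19, 26), (19, 29)]

Answer: 32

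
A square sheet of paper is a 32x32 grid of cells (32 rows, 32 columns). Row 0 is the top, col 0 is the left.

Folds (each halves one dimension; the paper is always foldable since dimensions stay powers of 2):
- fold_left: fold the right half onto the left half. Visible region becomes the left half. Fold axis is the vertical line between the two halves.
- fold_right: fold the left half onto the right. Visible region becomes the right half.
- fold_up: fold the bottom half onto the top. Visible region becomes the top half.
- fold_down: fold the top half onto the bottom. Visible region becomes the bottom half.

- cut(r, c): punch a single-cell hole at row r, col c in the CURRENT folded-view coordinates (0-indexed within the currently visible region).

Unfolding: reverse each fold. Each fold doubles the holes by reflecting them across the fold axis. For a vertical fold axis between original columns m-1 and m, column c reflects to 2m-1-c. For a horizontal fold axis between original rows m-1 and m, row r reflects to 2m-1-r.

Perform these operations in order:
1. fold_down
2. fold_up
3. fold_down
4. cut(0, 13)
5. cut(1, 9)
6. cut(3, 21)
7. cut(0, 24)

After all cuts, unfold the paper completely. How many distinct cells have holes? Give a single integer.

Answer: 32

Derivation:
Op 1 fold_down: fold axis h@16; visible region now rows[16,32) x cols[0,32) = 16x32
Op 2 fold_up: fold axis h@24; visible region now rows[16,24) x cols[0,32) = 8x32
Op 3 fold_down: fold axis h@20; visible region now rows[20,24) x cols[0,32) = 4x32
Op 4 cut(0, 13): punch at orig (20,13); cuts so far [(20, 13)]; region rows[20,24) x cols[0,32) = 4x32
Op 5 cut(1, 9): punch at orig (21,9); cuts so far [(20, 13), (21, 9)]; region rows[20,24) x cols[0,32) = 4x32
Op 6 cut(3, 21): punch at orig (23,21); cuts so far [(20, 13), (21, 9), (23, 21)]; region rows[20,24) x cols[0,32) = 4x32
Op 7 cut(0, 24): punch at orig (20,24); cuts so far [(20, 13), (20, 24), (21, 9), (23, 21)]; region rows[20,24) x cols[0,32) = 4x32
Unfold 1 (reflect across h@20): 8 holes -> [(16, 21), (18, 9), (19, 13), (19, 24), (20, 13), (20, 24), (21, 9), (23, 21)]
Unfold 2 (reflect across h@24): 16 holes -> [(16, 21), (18, 9), (19, 13), (19, 24), (20, 13), (20, 24), (21, 9), (23, 21), (24, 21), (26, 9), (27, 13), (27, 24), (28, 13), (28, 24), (29, 9), (31, 21)]
Unfold 3 (reflect across h@16): 32 holes -> [(0, 21), (2, 9), (3, 13), (3, 24), (4, 13), (4, 24), (5, 9), (7, 21), (8, 21), (10, 9), (11, 13), (11, 24), (12, 13), (12, 24), (13, 9), (15, 21), (16, 21), (18, 9), (19, 13), (19, 24), (20, 13), (20, 24), (21, 9), (23, 21), (24, 21), (26, 9), (27, 13), (27, 24), (28, 13), (28, 24), (29, 9), (31, 21)]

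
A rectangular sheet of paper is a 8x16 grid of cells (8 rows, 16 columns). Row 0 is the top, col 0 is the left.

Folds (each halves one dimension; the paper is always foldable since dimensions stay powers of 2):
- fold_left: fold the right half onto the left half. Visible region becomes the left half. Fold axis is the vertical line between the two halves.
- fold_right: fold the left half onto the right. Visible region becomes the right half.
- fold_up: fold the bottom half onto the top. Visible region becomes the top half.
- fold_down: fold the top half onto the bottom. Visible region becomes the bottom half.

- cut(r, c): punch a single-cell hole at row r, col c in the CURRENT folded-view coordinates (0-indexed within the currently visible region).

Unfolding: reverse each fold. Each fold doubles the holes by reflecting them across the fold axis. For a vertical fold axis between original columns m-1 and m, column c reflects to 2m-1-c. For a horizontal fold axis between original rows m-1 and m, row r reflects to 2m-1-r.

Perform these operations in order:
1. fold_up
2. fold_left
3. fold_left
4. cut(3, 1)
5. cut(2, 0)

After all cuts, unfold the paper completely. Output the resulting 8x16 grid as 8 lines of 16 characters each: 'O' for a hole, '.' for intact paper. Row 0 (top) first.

Op 1 fold_up: fold axis h@4; visible region now rows[0,4) x cols[0,16) = 4x16
Op 2 fold_left: fold axis v@8; visible region now rows[0,4) x cols[0,8) = 4x8
Op 3 fold_left: fold axis v@4; visible region now rows[0,4) x cols[0,4) = 4x4
Op 4 cut(3, 1): punch at orig (3,1); cuts so far [(3, 1)]; region rows[0,4) x cols[0,4) = 4x4
Op 5 cut(2, 0): punch at orig (2,0); cuts so far [(2, 0), (3, 1)]; region rows[0,4) x cols[0,4) = 4x4
Unfold 1 (reflect across v@4): 4 holes -> [(2, 0), (2, 7), (3, 1), (3, 6)]
Unfold 2 (reflect across v@8): 8 holes -> [(2, 0), (2, 7), (2, 8), (2, 15), (3, 1), (3, 6), (3, 9), (3, 14)]
Unfold 3 (reflect across h@4): 16 holes -> [(2, 0), (2, 7), (2, 8), (2, 15), (3, 1), (3, 6), (3, 9), (3, 14), (4, 1), (4, 6), (4, 9), (4, 14), (5, 0), (5, 7), (5, 8), (5, 15)]

Answer: ................
................
O......OO......O
.O....O..O....O.
.O....O..O....O.
O......OO......O
................
................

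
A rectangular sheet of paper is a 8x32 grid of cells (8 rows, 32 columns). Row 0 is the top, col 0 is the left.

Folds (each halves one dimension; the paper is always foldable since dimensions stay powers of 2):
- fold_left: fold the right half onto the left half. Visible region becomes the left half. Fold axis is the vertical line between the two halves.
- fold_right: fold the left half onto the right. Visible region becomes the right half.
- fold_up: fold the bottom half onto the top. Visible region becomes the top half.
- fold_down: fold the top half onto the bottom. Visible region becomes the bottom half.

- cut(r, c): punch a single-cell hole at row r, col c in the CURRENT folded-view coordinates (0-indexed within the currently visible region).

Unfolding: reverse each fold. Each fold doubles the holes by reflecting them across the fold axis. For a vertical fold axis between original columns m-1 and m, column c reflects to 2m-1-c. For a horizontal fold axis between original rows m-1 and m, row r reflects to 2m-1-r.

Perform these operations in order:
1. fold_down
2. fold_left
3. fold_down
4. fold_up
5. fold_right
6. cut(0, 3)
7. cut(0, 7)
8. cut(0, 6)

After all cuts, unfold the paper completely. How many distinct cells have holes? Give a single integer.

Op 1 fold_down: fold axis h@4; visible region now rows[4,8) x cols[0,32) = 4x32
Op 2 fold_left: fold axis v@16; visible region now rows[4,8) x cols[0,16) = 4x16
Op 3 fold_down: fold axis h@6; visible region now rows[6,8) x cols[0,16) = 2x16
Op 4 fold_up: fold axis h@7; visible region now rows[6,7) x cols[0,16) = 1x16
Op 5 fold_right: fold axis v@8; visible region now rows[6,7) x cols[8,16) = 1x8
Op 6 cut(0, 3): punch at orig (6,11); cuts so far [(6, 11)]; region rows[6,7) x cols[8,16) = 1x8
Op 7 cut(0, 7): punch at orig (6,15); cuts so far [(6, 11), (6, 15)]; region rows[6,7) x cols[8,16) = 1x8
Op 8 cut(0, 6): punch at orig (6,14); cuts so far [(6, 11), (6, 14), (6, 15)]; region rows[6,7) x cols[8,16) = 1x8
Unfold 1 (reflect across v@8): 6 holes -> [(6, 0), (6, 1), (6, 4), (6, 11), (6, 14), (6, 15)]
Unfold 2 (reflect across h@7): 12 holes -> [(6, 0), (6, 1), (6, 4), (6, 11), (6, 14), (6, 15), (7, 0), (7, 1), (7, 4), (7, 11), (7, 14), (7, 15)]
Unfold 3 (reflect across h@6): 24 holes -> [(4, 0), (4, 1), (4, 4), (4, 11), (4, 14), (4, 15), (5, 0), (5, 1), (5, 4), (5, 11), (5, 14), (5, 15), (6, 0), (6, 1), (6, 4), (6, 11), (6, 14), (6, 15), (7, 0), (7, 1), (7, 4), (7, 11), (7, 14), (7, 15)]
Unfold 4 (reflect across v@16): 48 holes -> [(4, 0), (4, 1), (4, 4), (4, 11), (4, 14), (4, 15), (4, 16), (4, 17), (4, 20), (4, 27), (4, 30), (4, 31), (5, 0), (5, 1), (5, 4), (5, 11), (5, 14), (5, 15), (5, 16), (5, 17), (5, 20), (5, 27), (5, 30), (5, 31), (6, 0), (6, 1), (6, 4), (6, 11), (6, 14), (6, 15), (6, 16), (6, 17), (6, 20), (6, 27), (6, 30), (6, 31), (7, 0), (7, 1), (7, 4), (7, 11), (7, 14), (7, 15), (7, 16), (7, 17), (7, 20), (7, 27), (7, 30), (7, 31)]
Unfold 5 (reflect across h@4): 96 holes -> [(0, 0), (0, 1), (0, 4), (0, 11), (0, 14), (0, 15), (0, 16), (0, 17), (0, 20), (0, 27), (0, 30), (0, 31), (1, 0), (1, 1), (1, 4), (1, 11), (1, 14), (1, 15), (1, 16), (1, 17), (1, 20), (1, 27), (1, 30), (1, 31), (2, 0), (2, 1), (2, 4), (2, 11), (2, 14), (2, 15), (2, 16), (2, 17), (2, 20), (2, 27), (2, 30), (2, 31), (3, 0), (3, 1), (3, 4), (3, 11), (3, 14), (3, 15), (3, 16), (3, 17), (3, 20), (3, 27), (3, 30), (3, 31), (4, 0), (4, 1), (4, 4), (4, 11), (4, 14), (4, 15), (4, 16), (4, 17), (4, 20), (4, 27), (4, 30), (4, 31), (5, 0), (5, 1), (5, 4), (5, 11), (5, 14), (5, 15), (5, 16), (5, 17), (5, 20), (5, 27), (5, 30), (5, 31), (6, 0), (6, 1), (6, 4), (6, 11), (6, 14), (6, 15), (6, 16), (6, 17), (6, 20), (6, 27), (6, 30), (6, 31), (7, 0), (7, 1), (7, 4), (7, 11), (7, 14), (7, 15), (7, 16), (7, 17), (7, 20), (7, 27), (7, 30), (7, 31)]

Answer: 96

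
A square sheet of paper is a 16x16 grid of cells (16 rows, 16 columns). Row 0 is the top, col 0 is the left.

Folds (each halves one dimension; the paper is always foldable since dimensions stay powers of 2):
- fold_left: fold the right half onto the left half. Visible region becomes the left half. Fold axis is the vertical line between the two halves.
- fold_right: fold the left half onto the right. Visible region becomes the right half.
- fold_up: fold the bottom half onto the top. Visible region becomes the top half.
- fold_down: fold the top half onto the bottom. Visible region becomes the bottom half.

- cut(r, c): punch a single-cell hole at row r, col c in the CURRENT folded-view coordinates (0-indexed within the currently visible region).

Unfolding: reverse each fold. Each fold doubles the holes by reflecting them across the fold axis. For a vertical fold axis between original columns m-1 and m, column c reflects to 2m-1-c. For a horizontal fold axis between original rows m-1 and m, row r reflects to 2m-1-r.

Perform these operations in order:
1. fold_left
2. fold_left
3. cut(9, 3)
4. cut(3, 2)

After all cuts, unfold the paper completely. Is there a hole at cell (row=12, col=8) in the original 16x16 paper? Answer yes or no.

Op 1 fold_left: fold axis v@8; visible region now rows[0,16) x cols[0,8) = 16x8
Op 2 fold_left: fold axis v@4; visible region now rows[0,16) x cols[0,4) = 16x4
Op 3 cut(9, 3): punch at orig (9,3); cuts so far [(9, 3)]; region rows[0,16) x cols[0,4) = 16x4
Op 4 cut(3, 2): punch at orig (3,2); cuts so far [(3, 2), (9, 3)]; region rows[0,16) x cols[0,4) = 16x4
Unfold 1 (reflect across v@4): 4 holes -> [(3, 2), (3, 5), (9, 3), (9, 4)]
Unfold 2 (reflect across v@8): 8 holes -> [(3, 2), (3, 5), (3, 10), (3, 13), (9, 3), (9, 4), (9, 11), (9, 12)]
Holes: [(3, 2), (3, 5), (3, 10), (3, 13), (9, 3), (9, 4), (9, 11), (9, 12)]

Answer: no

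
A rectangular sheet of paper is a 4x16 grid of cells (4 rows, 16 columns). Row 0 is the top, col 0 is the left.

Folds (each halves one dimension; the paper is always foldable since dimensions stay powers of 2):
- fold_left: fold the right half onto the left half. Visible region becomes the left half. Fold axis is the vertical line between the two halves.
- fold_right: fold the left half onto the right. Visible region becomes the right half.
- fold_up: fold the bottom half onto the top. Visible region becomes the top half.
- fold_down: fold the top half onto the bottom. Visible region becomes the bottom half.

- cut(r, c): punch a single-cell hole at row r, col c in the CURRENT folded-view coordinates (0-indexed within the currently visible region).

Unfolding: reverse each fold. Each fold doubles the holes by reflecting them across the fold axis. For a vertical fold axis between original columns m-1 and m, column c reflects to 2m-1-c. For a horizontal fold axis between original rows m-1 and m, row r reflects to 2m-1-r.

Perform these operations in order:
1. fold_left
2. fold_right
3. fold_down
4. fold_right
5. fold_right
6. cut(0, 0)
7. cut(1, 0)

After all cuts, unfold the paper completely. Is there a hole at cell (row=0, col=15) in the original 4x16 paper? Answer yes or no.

Op 1 fold_left: fold axis v@8; visible region now rows[0,4) x cols[0,8) = 4x8
Op 2 fold_right: fold axis v@4; visible region now rows[0,4) x cols[4,8) = 4x4
Op 3 fold_down: fold axis h@2; visible region now rows[2,4) x cols[4,8) = 2x4
Op 4 fold_right: fold axis v@6; visible region now rows[2,4) x cols[6,8) = 2x2
Op 5 fold_right: fold axis v@7; visible region now rows[2,4) x cols[7,8) = 2x1
Op 6 cut(0, 0): punch at orig (2,7); cuts so far [(2, 7)]; region rows[2,4) x cols[7,8) = 2x1
Op 7 cut(1, 0): punch at orig (3,7); cuts so far [(2, 7), (3, 7)]; region rows[2,4) x cols[7,8) = 2x1
Unfold 1 (reflect across v@7): 4 holes -> [(2, 6), (2, 7), (3, 6), (3, 7)]
Unfold 2 (reflect across v@6): 8 holes -> [(2, 4), (2, 5), (2, 6), (2, 7), (3, 4), (3, 5), (3, 6), (3, 7)]
Unfold 3 (reflect across h@2): 16 holes -> [(0, 4), (0, 5), (0, 6), (0, 7), (1, 4), (1, 5), (1, 6), (1, 7), (2, 4), (2, 5), (2, 6), (2, 7), (3, 4), (3, 5), (3, 6), (3, 7)]
Unfold 4 (reflect across v@4): 32 holes -> [(0, 0), (0, 1), (0, 2), (0, 3), (0, 4), (0, 5), (0, 6), (0, 7), (1, 0), (1, 1), (1, 2), (1, 3), (1, 4), (1, 5), (1, 6), (1, 7), (2, 0), (2, 1), (2, 2), (2, 3), (2, 4), (2, 5), (2, 6), (2, 7), (3, 0), (3, 1), (3, 2), (3, 3), (3, 4), (3, 5), (3, 6), (3, 7)]
Unfold 5 (reflect across v@8): 64 holes -> [(0, 0), (0, 1), (0, 2), (0, 3), (0, 4), (0, 5), (0, 6), (0, 7), (0, 8), (0, 9), (0, 10), (0, 11), (0, 12), (0, 13), (0, 14), (0, 15), (1, 0), (1, 1), (1, 2), (1, 3), (1, 4), (1, 5), (1, 6), (1, 7), (1, 8), (1, 9), (1, 10), (1, 11), (1, 12), (1, 13), (1, 14), (1, 15), (2, 0), (2, 1), (2, 2), (2, 3), (2, 4), (2, 5), (2, 6), (2, 7), (2, 8), (2, 9), (2, 10), (2, 11), (2, 12), (2, 13), (2, 14), (2, 15), (3, 0), (3, 1), (3, 2), (3, 3), (3, 4), (3, 5), (3, 6), (3, 7), (3, 8), (3, 9), (3, 10), (3, 11), (3, 12), (3, 13), (3, 14), (3, 15)]
Holes: [(0, 0), (0, 1), (0, 2), (0, 3), (0, 4), (0, 5), (0, 6), (0, 7), (0, 8), (0, 9), (0, 10), (0, 11), (0, 12), (0, 13), (0, 14), (0, 15), (1, 0), (1, 1), (1, 2), (1, 3), (1, 4), (1, 5), (1, 6), (1, 7), (1, 8), (1, 9), (1, 10), (1, 11), (1, 12), (1, 13), (1, 14), (1, 15), (2, 0), (2, 1), (2, 2), (2, 3), (2, 4), (2, 5), (2, 6), (2, 7), (2, 8), (2, 9), (2, 10), (2, 11), (2, 12), (2, 13), (2, 14), (2, 15), (3, 0), (3, 1), (3, 2), (3, 3), (3, 4), (3, 5), (3, 6), (3, 7), (3, 8), (3, 9), (3, 10), (3, 11), (3, 12), (3, 13), (3, 14), (3, 15)]

Answer: yes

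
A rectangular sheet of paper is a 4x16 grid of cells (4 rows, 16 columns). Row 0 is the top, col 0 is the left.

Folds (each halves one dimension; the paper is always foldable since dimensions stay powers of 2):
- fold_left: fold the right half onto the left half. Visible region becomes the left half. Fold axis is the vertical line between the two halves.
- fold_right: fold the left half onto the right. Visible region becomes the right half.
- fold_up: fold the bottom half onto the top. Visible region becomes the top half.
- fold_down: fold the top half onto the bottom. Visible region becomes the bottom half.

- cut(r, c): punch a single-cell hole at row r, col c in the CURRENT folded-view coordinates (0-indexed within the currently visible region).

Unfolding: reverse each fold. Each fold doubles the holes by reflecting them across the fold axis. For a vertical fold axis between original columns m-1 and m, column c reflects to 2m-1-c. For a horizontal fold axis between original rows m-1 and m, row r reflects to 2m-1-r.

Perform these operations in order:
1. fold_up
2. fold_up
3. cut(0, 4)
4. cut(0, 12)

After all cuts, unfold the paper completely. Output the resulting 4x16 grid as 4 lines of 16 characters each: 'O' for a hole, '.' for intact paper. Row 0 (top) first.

Op 1 fold_up: fold axis h@2; visible region now rows[0,2) x cols[0,16) = 2x16
Op 2 fold_up: fold axis h@1; visible region now rows[0,1) x cols[0,16) = 1x16
Op 3 cut(0, 4): punch at orig (0,4); cuts so far [(0, 4)]; region rows[0,1) x cols[0,16) = 1x16
Op 4 cut(0, 12): punch at orig (0,12); cuts so far [(0, 4), (0, 12)]; region rows[0,1) x cols[0,16) = 1x16
Unfold 1 (reflect across h@1): 4 holes -> [(0, 4), (0, 12), (1, 4), (1, 12)]
Unfold 2 (reflect across h@2): 8 holes -> [(0, 4), (0, 12), (1, 4), (1, 12), (2, 4), (2, 12), (3, 4), (3, 12)]

Answer: ....O.......O...
....O.......O...
....O.......O...
....O.......O...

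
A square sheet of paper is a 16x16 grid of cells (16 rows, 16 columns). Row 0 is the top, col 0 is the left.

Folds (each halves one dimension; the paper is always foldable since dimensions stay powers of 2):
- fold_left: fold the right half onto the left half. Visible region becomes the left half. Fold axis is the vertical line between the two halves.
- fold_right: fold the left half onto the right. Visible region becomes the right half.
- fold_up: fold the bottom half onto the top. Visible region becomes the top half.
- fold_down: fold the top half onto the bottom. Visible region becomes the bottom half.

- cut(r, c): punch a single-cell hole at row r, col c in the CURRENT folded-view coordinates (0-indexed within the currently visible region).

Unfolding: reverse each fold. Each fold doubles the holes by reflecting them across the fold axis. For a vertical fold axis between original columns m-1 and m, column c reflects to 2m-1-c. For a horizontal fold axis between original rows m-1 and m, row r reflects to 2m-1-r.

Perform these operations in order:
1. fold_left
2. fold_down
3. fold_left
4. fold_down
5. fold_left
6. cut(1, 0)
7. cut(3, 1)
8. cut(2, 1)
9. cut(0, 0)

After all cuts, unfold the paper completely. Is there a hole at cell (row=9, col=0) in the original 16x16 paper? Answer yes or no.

Answer: no

Derivation:
Op 1 fold_left: fold axis v@8; visible region now rows[0,16) x cols[0,8) = 16x8
Op 2 fold_down: fold axis h@8; visible region now rows[8,16) x cols[0,8) = 8x8
Op 3 fold_left: fold axis v@4; visible region now rows[8,16) x cols[0,4) = 8x4
Op 4 fold_down: fold axis h@12; visible region now rows[12,16) x cols[0,4) = 4x4
Op 5 fold_left: fold axis v@2; visible region now rows[12,16) x cols[0,2) = 4x2
Op 6 cut(1, 0): punch at orig (13,0); cuts so far [(13, 0)]; region rows[12,16) x cols[0,2) = 4x2
Op 7 cut(3, 1): punch at orig (15,1); cuts so far [(13, 0), (15, 1)]; region rows[12,16) x cols[0,2) = 4x2
Op 8 cut(2, 1): punch at orig (14,1); cuts so far [(13, 0), (14, 1), (15, 1)]; region rows[12,16) x cols[0,2) = 4x2
Op 9 cut(0, 0): punch at orig (12,0); cuts so far [(12, 0), (13, 0), (14, 1), (15, 1)]; region rows[12,16) x cols[0,2) = 4x2
Unfold 1 (reflect across v@2): 8 holes -> [(12, 0), (12, 3), (13, 0), (13, 3), (14, 1), (14, 2), (15, 1), (15, 2)]
Unfold 2 (reflect across h@12): 16 holes -> [(8, 1), (8, 2), (9, 1), (9, 2), (10, 0), (10, 3), (11, 0), (11, 3), (12, 0), (12, 3), (13, 0), (13, 3), (14, 1), (14, 2), (15, 1), (15, 2)]
Unfold 3 (reflect across v@4): 32 holes -> [(8, 1), (8, 2), (8, 5), (8, 6), (9, 1), (9, 2), (9, 5), (9, 6), (10, 0), (10, 3), (10, 4), (10, 7), (11, 0), (11, 3), (11, 4), (11, 7), (12, 0), (12, 3), (12, 4), (12, 7), (13, 0), (13, 3), (13, 4), (13, 7), (14, 1), (14, 2), (14, 5), (14, 6), (15, 1), (15, 2), (15, 5), (15, 6)]
Unfold 4 (reflect across h@8): 64 holes -> [(0, 1), (0, 2), (0, 5), (0, 6), (1, 1), (1, 2), (1, 5), (1, 6), (2, 0), (2, 3), (2, 4), (2, 7), (3, 0), (3, 3), (3, 4), (3, 7), (4, 0), (4, 3), (4, 4), (4, 7), (5, 0), (5, 3), (5, 4), (5, 7), (6, 1), (6, 2), (6, 5), (6, 6), (7, 1), (7, 2), (7, 5), (7, 6), (8, 1), (8, 2), (8, 5), (8, 6), (9, 1), (9, 2), (9, 5), (9, 6), (10, 0), (10, 3), (10, 4), (10, 7), (11, 0), (11, 3), (11, 4), (11, 7), (12, 0), (12, 3), (12, 4), (12, 7), (13, 0), (13, 3), (13, 4), (13, 7), (14, 1), (14, 2), (14, 5), (14, 6), (15, 1), (15, 2), (15, 5), (15, 6)]
Unfold 5 (reflect across v@8): 128 holes -> [(0, 1), (0, 2), (0, 5), (0, 6), (0, 9), (0, 10), (0, 13), (0, 14), (1, 1), (1, 2), (1, 5), (1, 6), (1, 9), (1, 10), (1, 13), (1, 14), (2, 0), (2, 3), (2, 4), (2, 7), (2, 8), (2, 11), (2, 12), (2, 15), (3, 0), (3, 3), (3, 4), (3, 7), (3, 8), (3, 11), (3, 12), (3, 15), (4, 0), (4, 3), (4, 4), (4, 7), (4, 8), (4, 11), (4, 12), (4, 15), (5, 0), (5, 3), (5, 4), (5, 7), (5, 8), (5, 11), (5, 12), (5, 15), (6, 1), (6, 2), (6, 5), (6, 6), (6, 9), (6, 10), (6, 13), (6, 14), (7, 1), (7, 2), (7, 5), (7, 6), (7, 9), (7, 10), (7, 13), (7, 14), (8, 1), (8, 2), (8, 5), (8, 6), (8, 9), (8, 10), (8, 13), (8, 14), (9, 1), (9, 2), (9, 5), (9, 6), (9, 9), (9, 10), (9, 13), (9, 14), (10, 0), (10, 3), (10, 4), (10, 7), (10, 8), (10, 11), (10, 12), (10, 15), (11, 0), (11, 3), (11, 4), (11, 7), (11, 8), (11, 11), (11, 12), (11, 15), (12, 0), (12, 3), (12, 4), (12, 7), (12, 8), (12, 11), (12, 12), (12, 15), (13, 0), (13, 3), (13, 4), (13, 7), (13, 8), (13, 11), (13, 12), (13, 15), (14, 1), (14, 2), (14, 5), (14, 6), (14, 9), (14, 10), (14, 13), (14, 14), (15, 1), (15, 2), (15, 5), (15, 6), (15, 9), (15, 10), (15, 13), (15, 14)]
Holes: [(0, 1), (0, 2), (0, 5), (0, 6), (0, 9), (0, 10), (0, 13), (0, 14), (1, 1), (1, 2), (1, 5), (1, 6), (1, 9), (1, 10), (1, 13), (1, 14), (2, 0), (2, 3), (2, 4), (2, 7), (2, 8), (2, 11), (2, 12), (2, 15), (3, 0), (3, 3), (3, 4), (3, 7), (3, 8), (3, 11), (3, 12), (3, 15), (4, 0), (4, 3), (4, 4), (4, 7), (4, 8), (4, 11), (4, 12), (4, 15), (5, 0), (5, 3), (5, 4), (5, 7), (5, 8), (5, 11), (5, 12), (5, 15), (6, 1), (6, 2), (6, 5), (6, 6), (6, 9), (6, 10), (6, 13), (6, 14), (7, 1), (7, 2), (7, 5), (7, 6), (7, 9), (7, 10), (7, 13), (7, 14), (8, 1), (8, 2), (8, 5), (8, 6), (8, 9), (8, 10), (8, 13), (8, 14), (9, 1), (9, 2), (9, 5), (9, 6), (9, 9), (9, 10), (9, 13), (9, 14), (10, 0), (10, 3), (10, 4), (10, 7), (10, 8), (10, 11), (10, 12), (10, 15), (11, 0), (11, 3), (11, 4), (11, 7), (11, 8), (11, 11), (11, 12), (11, 15), (12, 0), (12, 3), (12, 4), (12, 7), (12, 8), (12, 11), (12, 12), (12, 15), (13, 0), (13, 3), (13, 4), (13, 7), (13, 8), (13, 11), (13, 12), (13, 15), (14, 1), (14, 2), (14, 5), (14, 6), (14, 9), (14, 10), (14, 13), (14, 14), (15, 1), (15, 2), (15, 5), (15, 6), (15, 9), (15, 10), (15, 13), (15, 14)]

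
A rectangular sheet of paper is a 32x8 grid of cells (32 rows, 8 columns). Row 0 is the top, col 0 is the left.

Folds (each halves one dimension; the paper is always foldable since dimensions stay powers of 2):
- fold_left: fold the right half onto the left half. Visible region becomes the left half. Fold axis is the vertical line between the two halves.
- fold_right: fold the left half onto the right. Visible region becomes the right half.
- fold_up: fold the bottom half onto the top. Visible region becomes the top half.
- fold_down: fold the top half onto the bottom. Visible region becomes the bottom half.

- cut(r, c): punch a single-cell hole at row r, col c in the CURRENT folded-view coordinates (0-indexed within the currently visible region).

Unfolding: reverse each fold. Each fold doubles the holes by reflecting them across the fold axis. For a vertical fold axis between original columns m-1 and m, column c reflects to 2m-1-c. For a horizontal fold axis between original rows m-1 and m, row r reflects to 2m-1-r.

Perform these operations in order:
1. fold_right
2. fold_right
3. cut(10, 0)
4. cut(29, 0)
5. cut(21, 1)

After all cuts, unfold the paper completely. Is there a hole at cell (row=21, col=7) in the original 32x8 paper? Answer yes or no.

Op 1 fold_right: fold axis v@4; visible region now rows[0,32) x cols[4,8) = 32x4
Op 2 fold_right: fold axis v@6; visible region now rows[0,32) x cols[6,8) = 32x2
Op 3 cut(10, 0): punch at orig (10,6); cuts so far [(10, 6)]; region rows[0,32) x cols[6,8) = 32x2
Op 4 cut(29, 0): punch at orig (29,6); cuts so far [(10, 6), (29, 6)]; region rows[0,32) x cols[6,8) = 32x2
Op 5 cut(21, 1): punch at orig (21,7); cuts so far [(10, 6), (21, 7), (29, 6)]; region rows[0,32) x cols[6,8) = 32x2
Unfold 1 (reflect across v@6): 6 holes -> [(10, 5), (10, 6), (21, 4), (21, 7), (29, 5), (29, 6)]
Unfold 2 (reflect across v@4): 12 holes -> [(10, 1), (10, 2), (10, 5), (10, 6), (21, 0), (21, 3), (21, 4), (21, 7), (29, 1), (29, 2), (29, 5), (29, 6)]
Holes: [(10, 1), (10, 2), (10, 5), (10, 6), (21, 0), (21, 3), (21, 4), (21, 7), (29, 1), (29, 2), (29, 5), (29, 6)]

Answer: yes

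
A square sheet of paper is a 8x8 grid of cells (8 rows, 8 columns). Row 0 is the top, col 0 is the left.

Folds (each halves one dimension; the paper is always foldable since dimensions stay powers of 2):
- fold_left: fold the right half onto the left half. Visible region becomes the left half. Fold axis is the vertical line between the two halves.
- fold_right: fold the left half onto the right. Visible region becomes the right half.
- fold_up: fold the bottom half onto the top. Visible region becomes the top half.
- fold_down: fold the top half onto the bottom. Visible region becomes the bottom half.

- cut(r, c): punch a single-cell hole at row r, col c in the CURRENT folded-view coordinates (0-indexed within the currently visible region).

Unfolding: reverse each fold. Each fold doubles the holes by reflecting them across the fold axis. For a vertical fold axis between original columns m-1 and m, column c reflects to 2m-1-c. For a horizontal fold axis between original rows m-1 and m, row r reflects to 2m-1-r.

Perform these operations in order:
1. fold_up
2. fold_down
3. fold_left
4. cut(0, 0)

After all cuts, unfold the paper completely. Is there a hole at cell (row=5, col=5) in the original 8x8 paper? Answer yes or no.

Answer: no

Derivation:
Op 1 fold_up: fold axis h@4; visible region now rows[0,4) x cols[0,8) = 4x8
Op 2 fold_down: fold axis h@2; visible region now rows[2,4) x cols[0,8) = 2x8
Op 3 fold_left: fold axis v@4; visible region now rows[2,4) x cols[0,4) = 2x4
Op 4 cut(0, 0): punch at orig (2,0); cuts so far [(2, 0)]; region rows[2,4) x cols[0,4) = 2x4
Unfold 1 (reflect across v@4): 2 holes -> [(2, 0), (2, 7)]
Unfold 2 (reflect across h@2): 4 holes -> [(1, 0), (1, 7), (2, 0), (2, 7)]
Unfold 3 (reflect across h@4): 8 holes -> [(1, 0), (1, 7), (2, 0), (2, 7), (5, 0), (5, 7), (6, 0), (6, 7)]
Holes: [(1, 0), (1, 7), (2, 0), (2, 7), (5, 0), (5, 7), (6, 0), (6, 7)]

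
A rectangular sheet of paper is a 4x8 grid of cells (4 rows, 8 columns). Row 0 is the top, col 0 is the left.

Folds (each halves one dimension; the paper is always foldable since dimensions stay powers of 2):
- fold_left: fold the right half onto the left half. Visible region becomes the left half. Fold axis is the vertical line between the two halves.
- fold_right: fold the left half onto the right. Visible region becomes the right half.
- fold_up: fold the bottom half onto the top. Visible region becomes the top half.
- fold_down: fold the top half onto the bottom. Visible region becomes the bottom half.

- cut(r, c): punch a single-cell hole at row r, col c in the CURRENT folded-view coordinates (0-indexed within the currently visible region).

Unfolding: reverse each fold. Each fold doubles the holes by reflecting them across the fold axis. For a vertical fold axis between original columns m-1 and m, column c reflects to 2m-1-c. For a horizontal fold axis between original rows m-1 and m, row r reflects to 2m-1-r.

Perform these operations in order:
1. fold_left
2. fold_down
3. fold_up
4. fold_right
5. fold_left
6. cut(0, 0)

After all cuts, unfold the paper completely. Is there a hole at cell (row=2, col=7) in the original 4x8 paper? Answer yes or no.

Answer: yes

Derivation:
Op 1 fold_left: fold axis v@4; visible region now rows[0,4) x cols[0,4) = 4x4
Op 2 fold_down: fold axis h@2; visible region now rows[2,4) x cols[0,4) = 2x4
Op 3 fold_up: fold axis h@3; visible region now rows[2,3) x cols[0,4) = 1x4
Op 4 fold_right: fold axis v@2; visible region now rows[2,3) x cols[2,4) = 1x2
Op 5 fold_left: fold axis v@3; visible region now rows[2,3) x cols[2,3) = 1x1
Op 6 cut(0, 0): punch at orig (2,2); cuts so far [(2, 2)]; region rows[2,3) x cols[2,3) = 1x1
Unfold 1 (reflect across v@3): 2 holes -> [(2, 2), (2, 3)]
Unfold 2 (reflect across v@2): 4 holes -> [(2, 0), (2, 1), (2, 2), (2, 3)]
Unfold 3 (reflect across h@3): 8 holes -> [(2, 0), (2, 1), (2, 2), (2, 3), (3, 0), (3, 1), (3, 2), (3, 3)]
Unfold 4 (reflect across h@2): 16 holes -> [(0, 0), (0, 1), (0, 2), (0, 3), (1, 0), (1, 1), (1, 2), (1, 3), (2, 0), (2, 1), (2, 2), (2, 3), (3, 0), (3, 1), (3, 2), (3, 3)]
Unfold 5 (reflect across v@4): 32 holes -> [(0, 0), (0, 1), (0, 2), (0, 3), (0, 4), (0, 5), (0, 6), (0, 7), (1, 0), (1, 1), (1, 2), (1, 3), (1, 4), (1, 5), (1, 6), (1, 7), (2, 0), (2, 1), (2, 2), (2, 3), (2, 4), (2, 5), (2, 6), (2, 7), (3, 0), (3, 1), (3, 2), (3, 3), (3, 4), (3, 5), (3, 6), (3, 7)]
Holes: [(0, 0), (0, 1), (0, 2), (0, 3), (0, 4), (0, 5), (0, 6), (0, 7), (1, 0), (1, 1), (1, 2), (1, 3), (1, 4), (1, 5), (1, 6), (1, 7), (2, 0), (2, 1), (2, 2), (2, 3), (2, 4), (2, 5), (2, 6), (2, 7), (3, 0), (3, 1), (3, 2), (3, 3), (3, 4), (3, 5), (3, 6), (3, 7)]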